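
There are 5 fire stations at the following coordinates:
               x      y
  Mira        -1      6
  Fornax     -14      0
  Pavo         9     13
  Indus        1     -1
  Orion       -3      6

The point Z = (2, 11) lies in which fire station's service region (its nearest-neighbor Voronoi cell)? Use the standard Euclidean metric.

Mira

Squared Euclidean distances:
d²(Z, Mira) = (2−(-1))² + (11−6)² = 9 + 25 = 34
d²(Z, Fornax) = (2−(-14))² + (11−0)² = 256 + 121 = 377
d²(Z, Pavo) = (2−9)² + (11−13)² = 49 + 4 = 53
d²(Z, Indus) = (2−1)² + (11−(-1))² = 1 + 144 = 145
d²(Z, Orion) = (2−(-3))² + (11−6)² = 25 + 25 = 50
Minimum is at Mira.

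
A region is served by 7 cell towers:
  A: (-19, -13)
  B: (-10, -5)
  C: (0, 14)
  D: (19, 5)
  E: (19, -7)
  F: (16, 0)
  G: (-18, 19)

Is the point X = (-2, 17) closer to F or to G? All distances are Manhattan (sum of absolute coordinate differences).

d(X,F) = |-2−16| + |17−0| = 18 + 17 = 35
d(X,G) = |-2−(-18)| + |17−19| = 16 + 2 = 18
35 > 18, so G is closer.

G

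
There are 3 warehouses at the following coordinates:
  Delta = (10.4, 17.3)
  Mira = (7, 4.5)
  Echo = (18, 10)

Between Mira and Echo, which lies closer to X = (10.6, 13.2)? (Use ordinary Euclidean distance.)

Compare squared distances:
d²(X, Mira) = (10.6−7)² + (13.2−4.5)² = 12.96 + 75.69 = 88.65
d²(X, Echo) = (10.6−18)² + (13.2−10)² = 54.76 + 10.24 = 65
88.65 > 65, so Echo is closer.

Echo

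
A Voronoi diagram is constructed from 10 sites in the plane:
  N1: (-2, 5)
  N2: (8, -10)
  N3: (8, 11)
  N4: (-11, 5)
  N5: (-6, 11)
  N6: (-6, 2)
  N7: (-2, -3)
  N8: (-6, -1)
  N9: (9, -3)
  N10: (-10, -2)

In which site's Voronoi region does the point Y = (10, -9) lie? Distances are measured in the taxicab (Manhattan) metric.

d(Y,N1) = |10−(-2)| + |-9−5| = 12 + 14 = 26
d(Y,N2) = |10−8| + |-9−(-10)| = 2 + 1 = 3
d(Y,N3) = |10−8| + |-9−11| = 2 + 20 = 22
d(Y,N4) = |10−(-11)| + |-9−5| = 21 + 14 = 35
d(Y,N5) = |10−(-6)| + |-9−11| = 16 + 20 = 36
d(Y,N6) = |10−(-6)| + |-9−2| = 16 + 11 = 27
d(Y,N7) = |10−(-2)| + |-9−(-3)| = 12 + 6 = 18
d(Y,N8) = |10−(-6)| + |-9−(-1)| = 16 + 8 = 24
d(Y,N9) = |10−9| + |-9−(-3)| = 1 + 6 = 7
d(Y, N10) = |10−(-10)| + |-9−(-2)| = 20 + 7 = 27
N2 is nearest.

N2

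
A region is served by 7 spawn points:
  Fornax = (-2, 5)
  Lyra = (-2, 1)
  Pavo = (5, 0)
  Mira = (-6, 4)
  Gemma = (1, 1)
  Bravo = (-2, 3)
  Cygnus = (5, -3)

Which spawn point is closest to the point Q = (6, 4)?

Squared Euclidean distances:
d²(Q, Fornax) = (6−(-2))² + (4−5)² = 64 + 1 = 65
d²(Q, Lyra) = (6−(-2))² + (4−1)² = 64 + 9 = 73
d²(Q, Pavo) = (6−5)² + (4−0)² = 1 + 16 = 17
d²(Q, Mira) = (6−(-6))² + (4−4)² = 144 + 0 = 144
d²(Q, Gemma) = (6−1)² + (4−1)² = 25 + 9 = 34
d²(Q, Bravo) = (6−(-2))² + (4−3)² = 64 + 1 = 65
d²(Q, Cygnus) = (6−5)² + (4−(-3))² = 1 + 49 = 50
The smallest is to Pavo, so Q lies in the Voronoi region of Pavo.

Pavo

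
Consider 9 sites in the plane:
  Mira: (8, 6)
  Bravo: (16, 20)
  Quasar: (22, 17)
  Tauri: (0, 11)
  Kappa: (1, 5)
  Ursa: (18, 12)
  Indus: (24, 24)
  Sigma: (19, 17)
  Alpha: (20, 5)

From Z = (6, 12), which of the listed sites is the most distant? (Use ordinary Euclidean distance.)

Indus

Squared Euclidean distances:
d²(Z, Mira) = (6−8)² + (12−6)² = 4 + 36 = 40
d²(Z, Bravo) = (6−16)² + (12−20)² = 100 + 64 = 164
d²(Z, Quasar) = (6−22)² + (12−17)² = 256 + 25 = 281
d²(Z, Tauri) = (6−0)² + (12−11)² = 36 + 1 = 37
d²(Z, Kappa) = (6−1)² + (12−5)² = 25 + 49 = 74
d²(Z, Ursa) = (6−18)² + (12−12)² = 144 + 0 = 144
d²(Z, Indus) = (6−24)² + (12−24)² = 324 + 144 = 468
d²(Z, Sigma) = (6−19)² + (12−17)² = 169 + 25 = 194
d²(Z, Alpha) = (6−20)² + (12−5)² = 196 + 49 = 245
The largest is to Indus.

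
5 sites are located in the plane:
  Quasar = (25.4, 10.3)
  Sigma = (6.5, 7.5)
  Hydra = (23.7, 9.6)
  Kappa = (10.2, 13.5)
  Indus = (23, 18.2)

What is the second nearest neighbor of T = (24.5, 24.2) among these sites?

Since √ is increasing, it suffices to compare squared distances:
d²(T, Quasar) = (24.5−25.4)² + (24.2−10.3)² = 0.81 + 193.21 = 194.02
d²(T, Sigma) = (24.5−6.5)² + (24.2−7.5)² = 324 + 278.89 = 602.89
d²(T, Hydra) = (24.5−23.7)² + (24.2−9.6)² = 0.64 + 213.16 = 213.8
d²(T, Kappa) = (24.5−10.2)² + (24.2−13.5)² = 204.49 + 114.49 = 318.98
d²(T, Indus) = (24.5−23)² + (24.2−18.2)² = 2.25 + 36 = 38.25
Sorted ascending: Indus, Quasar, Hydra, … — the second-nearest is Quasar.

Quasar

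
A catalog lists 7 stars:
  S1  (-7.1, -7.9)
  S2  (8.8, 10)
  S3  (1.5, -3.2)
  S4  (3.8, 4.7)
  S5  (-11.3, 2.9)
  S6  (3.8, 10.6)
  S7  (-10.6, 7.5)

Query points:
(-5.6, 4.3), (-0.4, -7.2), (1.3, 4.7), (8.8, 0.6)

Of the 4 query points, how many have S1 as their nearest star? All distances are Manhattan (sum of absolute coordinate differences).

(-5.6, 4.3) — d to each: S1:13.7, S2:20.1, S3:14.6, S4:9.8, S5:7.1, S6:15.7, S7:8.2 → nearest is S5
(-0.4, -7.2) — d to each: S1:7.4, S2:26.4, S3:5.9, S4:16.1, S5:21, S6:22, S7:24.9 → nearest is S3
(1.3, 4.7) — d to each: S1:21, S2:12.8, S3:8.1, S4:2.5, S5:14.4, S6:8.4, S7:14.7 → nearest is S4
(8.8, 0.6) — d to each: S1:24.4, S2:9.4, S3:11.1, S4:9.1, S5:22.4, S6:15, S7:26.3 → nearest is S4
0 of the 4 points have S1 as nearest.

0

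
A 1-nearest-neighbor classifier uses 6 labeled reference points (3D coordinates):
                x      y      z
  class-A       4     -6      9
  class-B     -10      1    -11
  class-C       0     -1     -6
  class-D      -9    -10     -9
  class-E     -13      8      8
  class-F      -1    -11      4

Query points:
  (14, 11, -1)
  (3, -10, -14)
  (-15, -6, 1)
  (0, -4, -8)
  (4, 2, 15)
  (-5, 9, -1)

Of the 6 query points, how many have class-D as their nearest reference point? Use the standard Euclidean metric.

(14, 11, -1) — d² to each: class-A:489, class-B:776, class-C:365, class-D:1034, class-E:819, class-F:734 → nearest is class-C
(3, -10, -14) — d² to each: class-A:546, class-B:299, class-C:154, class-D:169, class-E:1064, class-F:341 → nearest is class-C
(-15, -6, 1) — d² to each: class-A:425, class-B:218, class-C:299, class-D:152, class-E:249, class-F:230 → nearest is class-D
(0, -4, -8) — d² to each: class-A:309, class-B:134, class-C:13, class-D:118, class-E:569, class-F:194 → nearest is class-C
(4, 2, 15) — d² to each: class-A:100, class-B:873, class-C:466, class-D:889, class-E:374, class-F:315 → nearest is class-A
(-5, 9, -1) — d² to each: class-A:406, class-B:189, class-C:150, class-D:441, class-E:146, class-F:441 → nearest is class-E
1 of the 6 points has class-D as nearest.

1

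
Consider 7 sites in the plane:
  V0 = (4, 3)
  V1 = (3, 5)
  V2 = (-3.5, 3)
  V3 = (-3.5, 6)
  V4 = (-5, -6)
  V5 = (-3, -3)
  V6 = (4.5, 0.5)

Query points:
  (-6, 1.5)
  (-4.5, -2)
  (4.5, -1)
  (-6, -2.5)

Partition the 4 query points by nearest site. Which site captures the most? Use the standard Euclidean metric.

(-6, 1.5) — d² to each: V0:102.25, V1:93.25, V2:8.5, V3:26.5, V4:57.25, V5:29.25, V6:111.25 → nearest is V2
(-4.5, -2) — d² to each: V0:97.25, V1:105.25, V2:26, V3:65, V4:16.25, V5:3.25, V6:87.25 → nearest is V5
(4.5, -1) — d² to each: V0:16.25, V1:38.25, V2:80, V3:113, V4:115.25, V5:60.25, V6:2.25 → nearest is V6
(-6, -2.5) — d² to each: V0:130.25, V1:137.25, V2:36.5, V3:78.5, V4:13.25, V5:9.25, V6:119.25 → nearest is V5
Tally — V2:1, V5:2, V6:1. V5 captures the most (2).

V5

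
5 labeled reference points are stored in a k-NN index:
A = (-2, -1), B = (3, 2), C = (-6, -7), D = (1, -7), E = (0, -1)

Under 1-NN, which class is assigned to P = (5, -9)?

Squared Euclidean distances:
|PA|² = (5−(-2))² + (-9−(-1))² = 49 + 64 = 113
|PB|² = (5−3)² + (-9−2)² = 4 + 121 = 125
|PC|² = (5−(-6))² + (-9−(-7))² = 121 + 4 = 125
|PD|² = (5−1)² + (-9−(-7))² = 16 + 4 = 20
|PE|² = (5−0)² + (-9−(-1))² = 25 + 64 = 89
The smallest is to D, so P lies in the Voronoi region of D.

D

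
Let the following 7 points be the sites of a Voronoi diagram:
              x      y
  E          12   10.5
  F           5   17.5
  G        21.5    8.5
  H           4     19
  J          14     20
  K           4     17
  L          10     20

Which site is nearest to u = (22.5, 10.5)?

Compare squared distances (the ordering matches that of the actual distances):
|uE|² = (22.5−12)² + (10.5−10.5)² = 110.25 + 0 = 110.25
|uF|² = (22.5−5)² + (10.5−17.5)² = 306.25 + 49 = 355.25
|uG|² = (22.5−21.5)² + (10.5−8.5)² = 1 + 4 = 5
|uH|² = (22.5−4)² + (10.5−19)² = 342.25 + 72.25 = 414.5
|uJ|² = (22.5−14)² + (10.5−20)² = 72.25 + 90.25 = 162.5
|uK|² = (22.5−4)² + (10.5−17)² = 342.25 + 42.25 = 384.5
|uL|² = (22.5−10)² + (10.5−20)² = 156.25 + 90.25 = 246.5
G is nearest.

G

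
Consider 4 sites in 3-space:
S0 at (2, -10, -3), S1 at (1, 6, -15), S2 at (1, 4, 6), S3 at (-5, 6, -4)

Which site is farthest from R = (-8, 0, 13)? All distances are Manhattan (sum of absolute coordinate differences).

d(R,S0) = |-8−2| + |0−(-10)| + |13−(-3)| = 10 + 10 + 16 = 36
d(R,S1) = |-8−1| + |0−6| + |13−(-15)| = 9 + 6 + 28 = 43
d(R,S2) = |-8−1| + |0−4| + |13−6| = 9 + 4 + 7 = 20
d(R,S3) = |-8−(-5)| + |0−6| + |13−(-4)| = 3 + 6 + 17 = 26
The largest is to S1.

S1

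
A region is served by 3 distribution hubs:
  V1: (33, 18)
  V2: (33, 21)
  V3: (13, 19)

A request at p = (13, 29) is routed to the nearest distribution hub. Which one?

V3

Compare squared distances (the ordering matches that of the actual distances):
|pV1|² = (13−33)² + (29−18)² = 400 + 121 = 521
|pV2|² = (13−33)² + (29−21)² = 400 + 64 = 464
|pV3|² = (13−13)² + (29−19)² = 0 + 100 = 100
The smallest is to V3, so p lies in the Voronoi region of V3.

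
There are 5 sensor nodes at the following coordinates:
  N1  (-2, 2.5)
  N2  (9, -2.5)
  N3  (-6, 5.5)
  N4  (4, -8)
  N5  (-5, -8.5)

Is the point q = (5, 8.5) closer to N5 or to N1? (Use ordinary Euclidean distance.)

Compare squared distances:
|qN5|² = (5−(-5))² + (8.5−(-8.5))² = 100 + 289 = 389
|qN1|² = (5−(-2))² + (8.5−2.5)² = 49 + 36 = 85
389 > 85, so N1 is closer.

N1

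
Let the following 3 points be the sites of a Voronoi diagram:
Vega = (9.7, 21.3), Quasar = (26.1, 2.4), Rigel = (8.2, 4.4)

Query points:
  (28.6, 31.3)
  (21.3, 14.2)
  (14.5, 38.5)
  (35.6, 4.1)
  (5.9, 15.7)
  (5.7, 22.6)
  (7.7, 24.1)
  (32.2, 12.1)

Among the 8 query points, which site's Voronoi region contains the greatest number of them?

Vega

(28.6, 31.3) — d² to each: Vega:457.21, Quasar:841.46, Rigel:1139.77 → nearest is Vega
(21.3, 14.2) — d² to each: Vega:184.97, Quasar:162.28, Rigel:267.65 → nearest is Quasar
(14.5, 38.5) — d² to each: Vega:318.88, Quasar:1437.77, Rigel:1202.5 → nearest is Vega
(35.6, 4.1) — d² to each: Vega:966.65, Quasar:93.14, Rigel:750.85 → nearest is Quasar
(5.9, 15.7) — d² to each: Vega:45.8, Quasar:584.93, Rigel:132.98 → nearest is Vega
(5.7, 22.6) — d² to each: Vega:17.69, Quasar:824.2, Rigel:337.49 → nearest is Vega
(7.7, 24.1) — d² to each: Vega:11.84, Quasar:809.45, Rigel:388.34 → nearest is Vega
(32.2, 12.1) — d² to each: Vega:590.89, Quasar:131.3, Rigel:635.29 → nearest is Quasar
Tally — Vega:5, Quasar:3. Vega captures the most (5).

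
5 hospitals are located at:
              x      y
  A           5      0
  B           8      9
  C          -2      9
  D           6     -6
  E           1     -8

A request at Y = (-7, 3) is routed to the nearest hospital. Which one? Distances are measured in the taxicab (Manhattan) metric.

C

d(Y,A) = |-7−5| + |3−0| = 12 + 3 = 15
d(Y,B) = |-7−8| + |3−9| = 15 + 6 = 21
d(Y,C) = |-7−(-2)| + |3−9| = 5 + 6 = 11
d(Y,D) = |-7−6| + |3−(-6)| = 13 + 9 = 22
d(Y,E) = |-7−1| + |3−(-8)| = 8 + 11 = 19
C is nearest.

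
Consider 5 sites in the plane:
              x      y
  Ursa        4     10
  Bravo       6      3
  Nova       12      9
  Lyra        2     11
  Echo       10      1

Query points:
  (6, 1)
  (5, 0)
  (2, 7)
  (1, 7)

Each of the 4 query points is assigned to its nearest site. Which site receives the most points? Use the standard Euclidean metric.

(6, 1) — d² to each: Ursa:85, Bravo:4, Nova:100, Lyra:116, Echo:16 → nearest is Bravo
(5, 0) — d² to each: Ursa:101, Bravo:10, Nova:130, Lyra:130, Echo:26 → nearest is Bravo
(2, 7) — d² to each: Ursa:13, Bravo:32, Nova:104, Lyra:16, Echo:100 → nearest is Ursa
(1, 7) — d² to each: Ursa:18, Bravo:41, Nova:125, Lyra:17, Echo:117 → nearest is Lyra
Tally — Ursa:1, Bravo:2, Lyra:1. Bravo captures the most (2).

Bravo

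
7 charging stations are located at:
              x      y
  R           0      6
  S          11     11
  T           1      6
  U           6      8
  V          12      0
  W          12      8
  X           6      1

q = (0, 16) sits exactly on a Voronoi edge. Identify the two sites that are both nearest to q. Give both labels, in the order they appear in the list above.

R and U

Squared distances from q to each site:
|qR|² = (0−0)² + (16−6)² = 0 + 100 = 100
|qS|² = (0−11)² + (16−11)² = 121 + 25 = 146
|qT|² = (0−1)² + (16−6)² = 1 + 100 = 101
|qU|² = (0−6)² + (16−8)² = 36 + 64 = 100
|qV|² = (0−12)² + (16−0)² = 144 + 256 = 400
|qW|² = (0−12)² + (16−8)² = 144 + 64 = 208
|qX|² = (0−6)² + (16−1)² = 36 + 225 = 261
q is equidistant from R and U (both at squared distance 100), and every other site is strictly farther — so q lies on the R–U Voronoi edge.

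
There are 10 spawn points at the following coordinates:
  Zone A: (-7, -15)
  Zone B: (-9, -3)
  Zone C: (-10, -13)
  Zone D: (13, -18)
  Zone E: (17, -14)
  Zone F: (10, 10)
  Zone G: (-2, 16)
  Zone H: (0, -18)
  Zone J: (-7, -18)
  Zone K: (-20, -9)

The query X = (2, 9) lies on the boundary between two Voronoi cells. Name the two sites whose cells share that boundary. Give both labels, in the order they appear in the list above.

Squared distances from X to each site:
d²(X, Zone A) = 81 + 576 = 657
d²(X, Zone B) = 121 + 144 = 265
d²(X, Zone C) = 144 + 484 = 628
d²(X, Zone D) = 121 + 729 = 850
d²(X, Zone E) = 225 + 529 = 754
d²(X, Zone F) = 64 + 1 = 65
d²(X, Zone G) = 16 + 49 = 65
d²(X, Zone H) = 4 + 729 = 733
d²(X, Zone J) = 81 + 729 = 810
d²(X, Zone K) = 484 + 324 = 808
X is equidistant from Zone F and Zone G (both at squared distance 65), and every other site is strictly farther — so X lies on the Zone F–Zone G Voronoi edge.

Zone F and Zone G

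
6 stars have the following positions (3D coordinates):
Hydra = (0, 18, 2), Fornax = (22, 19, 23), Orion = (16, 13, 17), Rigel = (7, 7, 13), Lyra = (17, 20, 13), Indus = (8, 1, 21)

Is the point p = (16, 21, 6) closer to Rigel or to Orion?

Orion

Compare squared distances:
d²(p, Rigel) = (16−7)² + (21−7)² + (6−13)² = 81 + 196 + 49 = 326
d²(p, Orion) = (16−16)² + (21−13)² + (6−17)² = 0 + 64 + 121 = 185
326 > 185, so Orion is closer.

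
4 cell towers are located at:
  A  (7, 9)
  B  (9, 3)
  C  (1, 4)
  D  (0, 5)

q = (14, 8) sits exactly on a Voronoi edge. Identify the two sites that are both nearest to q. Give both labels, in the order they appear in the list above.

Squared distances from q to each site:
|qA|² = (14−7)² + (8−9)² = 49 + 1 = 50
|qB|² = (14−9)² + (8−3)² = 25 + 25 = 50
|qC|² = (14−1)² + (8−4)² = 169 + 16 = 185
|qD|² = (14−0)² + (8−5)² = 196 + 9 = 205
q is equidistant from A and B (both at squared distance 50), and every other site is strictly farther — so q lies on the A–B Voronoi edge.

A and B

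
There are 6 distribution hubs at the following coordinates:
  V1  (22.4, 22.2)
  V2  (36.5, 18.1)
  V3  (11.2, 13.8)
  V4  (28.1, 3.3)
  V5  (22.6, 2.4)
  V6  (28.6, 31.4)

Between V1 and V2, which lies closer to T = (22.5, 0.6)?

V1

Compare squared distances:
|TV1|² = (22.5−22.4)² + (0.6−22.2)² = 0.01 + 466.56 = 466.57
|TV2|² = (22.5−36.5)² + (0.6−18.1)² = 196 + 306.25 = 502.25
466.57 < 502.25, so V1 is closer.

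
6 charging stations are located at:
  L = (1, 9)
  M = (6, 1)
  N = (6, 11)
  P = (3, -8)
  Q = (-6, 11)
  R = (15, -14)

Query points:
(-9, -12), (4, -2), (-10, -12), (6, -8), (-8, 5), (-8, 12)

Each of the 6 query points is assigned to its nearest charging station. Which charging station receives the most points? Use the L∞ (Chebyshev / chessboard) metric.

P

(-9, -12) — d to each: L:21, M:15, N:23, P:12, Q:23, R:24 → nearest is P
(4, -2) — d to each: L:11, M:3, N:13, P:6, Q:13, R:12 → nearest is M
(-10, -12) — d to each: L:21, M:16, N:23, P:13, Q:23, R:25 → nearest is P
(6, -8) — d to each: L:17, M:9, N:19, P:3, Q:19, R:9 → nearest is P
(-8, 5) — d to each: L:9, M:14, N:14, P:13, Q:6, R:23 → nearest is Q
(-8, 12) — d to each: L:9, M:14, N:14, P:20, Q:2, R:26 → nearest is Q
Tally — M:1, P:3, Q:2. P captures the most (3).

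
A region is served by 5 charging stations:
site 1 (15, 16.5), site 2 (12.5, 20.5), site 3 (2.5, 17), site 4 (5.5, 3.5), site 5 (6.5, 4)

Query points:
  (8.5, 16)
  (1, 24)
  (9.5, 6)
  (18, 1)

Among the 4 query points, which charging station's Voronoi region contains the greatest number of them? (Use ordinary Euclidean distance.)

(8.5, 16) — d² to each: site 1:42.5, site 2:36.25, site 3:37, site 4:165.25, site 5:148 → nearest is site 2
(1, 24) — d² to each: site 1:252.25, site 2:144.5, site 3:51.25, site 4:440.5, site 5:430.25 → nearest is site 3
(9.5, 6) — d² to each: site 1:140.5, site 2:219.25, site 3:170, site 4:22.25, site 5:13 → nearest is site 5
(18, 1) — d² to each: site 1:249.25, site 2:410.5, site 3:496.25, site 4:162.5, site 5:141.25 → nearest is site 5
Tally — site 2:1, site 3:1, site 5:2. site 5 captures the most (2).

site 5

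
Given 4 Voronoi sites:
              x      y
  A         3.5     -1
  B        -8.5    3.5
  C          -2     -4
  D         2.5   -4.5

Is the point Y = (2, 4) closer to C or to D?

D

Compare squared distances:
|YC|² = (2−(-2))² + (4−(-4))² = 16 + 64 = 80
|YD|² = (2−2.5)² + (4−(-4.5))² = 0.25 + 72.25 = 72.5
80 > 72.5, so D is closer.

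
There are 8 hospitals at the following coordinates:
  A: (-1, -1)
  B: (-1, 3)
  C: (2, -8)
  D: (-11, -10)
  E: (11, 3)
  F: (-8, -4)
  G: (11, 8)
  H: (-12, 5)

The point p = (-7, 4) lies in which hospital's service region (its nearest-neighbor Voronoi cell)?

Compare squared distances (the ordering matches that of the actual distances):
|pA|² = (-7−(-1))² + (4−(-1))² = 36 + 25 = 61
|pB|² = (-7−(-1))² + (4−3)² = 36 + 1 = 37
|pC|² = (-7−2)² + (4−(-8))² = 81 + 144 = 225
|pD|² = (-7−(-11))² + (4−(-10))² = 16 + 196 = 212
|pE|² = (-7−11)² + (4−3)² = 324 + 1 = 325
|pF|² = (-7−(-8))² + (4−(-4))² = 1 + 64 = 65
|pG|² = (-7−11)² + (4−8)² = 324 + 16 = 340
|pH|² = (-7−(-12))² + (4−5)² = 25 + 1 = 26
The smallest is to H, so p lies in the Voronoi region of H.

H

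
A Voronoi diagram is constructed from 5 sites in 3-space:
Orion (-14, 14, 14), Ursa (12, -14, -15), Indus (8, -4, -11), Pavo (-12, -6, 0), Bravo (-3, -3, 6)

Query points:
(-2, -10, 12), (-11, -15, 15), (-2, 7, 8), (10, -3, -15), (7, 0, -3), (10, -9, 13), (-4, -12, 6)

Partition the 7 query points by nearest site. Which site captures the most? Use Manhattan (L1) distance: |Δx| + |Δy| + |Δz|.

Bravo

(-2, -10, 12) — d to each: Orion:38, Ursa:45, Indus:39, Pavo:26, Bravo:14 → nearest is Bravo
(-11, -15, 15) — d to each: Orion:33, Ursa:54, Indus:56, Pavo:25, Bravo:29 → nearest is Pavo
(-2, 7, 8) — d to each: Orion:25, Ursa:58, Indus:40, Pavo:31, Bravo:13 → nearest is Bravo
(10, -3, -15) — d to each: Orion:70, Ursa:13, Indus:7, Pavo:40, Bravo:34 → nearest is Indus
(7, 0, -3) — d to each: Orion:52, Ursa:31, Indus:13, Pavo:28, Bravo:22 → nearest is Indus
(10, -9, 13) — d to each: Orion:48, Ursa:35, Indus:31, Pavo:38, Bravo:26 → nearest is Bravo
(-4, -12, 6) — d to each: Orion:44, Ursa:39, Indus:37, Pavo:20, Bravo:10 → nearest is Bravo
Tally — Indus:2, Pavo:1, Bravo:4. Bravo captures the most (4).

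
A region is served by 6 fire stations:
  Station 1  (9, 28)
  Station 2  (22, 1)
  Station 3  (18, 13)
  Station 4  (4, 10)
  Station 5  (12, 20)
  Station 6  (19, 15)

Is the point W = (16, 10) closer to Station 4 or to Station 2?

Compare squared distances:
d²(W, Station 4) = (16−4)² + (10−10)² = 144 + 0 = 144
d²(W, Station 2) = (16−22)² + (10−1)² = 36 + 81 = 117
144 > 117, so Station 2 is closer.

Station 2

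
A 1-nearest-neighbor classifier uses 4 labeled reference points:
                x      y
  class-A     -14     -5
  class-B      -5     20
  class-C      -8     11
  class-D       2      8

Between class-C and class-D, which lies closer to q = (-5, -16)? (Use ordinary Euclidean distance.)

class-D

Compare squared distances:
d²(q, class-C) = (-5−(-8))² + (-16−11)² = 9 + 729 = 738
d²(q, class-D) = (-5−2)² + (-16−8)² = 49 + 576 = 625
738 > 625, so class-D is closer.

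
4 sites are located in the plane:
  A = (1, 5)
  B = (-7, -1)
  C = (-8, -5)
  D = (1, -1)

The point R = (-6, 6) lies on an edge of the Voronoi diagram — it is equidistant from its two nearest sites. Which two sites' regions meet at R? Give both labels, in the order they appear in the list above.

A and B

Squared distances from R to each site:
|RA|² = (-6−1)² + (6−5)² = 49 + 1 = 50
|RB|² = (-6−(-7))² + (6−(-1))² = 1 + 49 = 50
|RC|² = (-6−(-8))² + (6−(-5))² = 4 + 121 = 125
|RD|² = (-6−1)² + (6−(-1))² = 49 + 49 = 98
R is equidistant from A and B (both at squared distance 50), and every other site is strictly farther — so R lies on the A–B Voronoi edge.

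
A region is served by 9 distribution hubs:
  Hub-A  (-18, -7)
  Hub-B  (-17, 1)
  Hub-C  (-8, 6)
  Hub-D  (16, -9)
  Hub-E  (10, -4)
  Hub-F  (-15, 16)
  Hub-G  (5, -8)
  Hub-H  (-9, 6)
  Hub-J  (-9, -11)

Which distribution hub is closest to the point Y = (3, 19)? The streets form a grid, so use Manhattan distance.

Hub-F

d(Y, Hub-A) = |3−(-18)| + |19−(-7)| = 21 + 26 = 47
d(Y, Hub-B) = |3−(-17)| + |19−1| = 20 + 18 = 38
d(Y, Hub-C) = |3−(-8)| + |19−6| = 11 + 13 = 24
d(Y, Hub-D) = |3−16| + |19−(-9)| = 13 + 28 = 41
d(Y, Hub-E) = |3−10| + |19−(-4)| = 7 + 23 = 30
d(Y, Hub-F) = |3−(-15)| + |19−16| = 18 + 3 = 21
d(Y, Hub-G) = |3−5| + |19−(-8)| = 2 + 27 = 29
d(Y, Hub-H) = |3−(-9)| + |19−6| = 12 + 13 = 25
d(Y, Hub-J) = |3−(-9)| + |19−(-11)| = 12 + 30 = 42
Minimum is at Hub-F.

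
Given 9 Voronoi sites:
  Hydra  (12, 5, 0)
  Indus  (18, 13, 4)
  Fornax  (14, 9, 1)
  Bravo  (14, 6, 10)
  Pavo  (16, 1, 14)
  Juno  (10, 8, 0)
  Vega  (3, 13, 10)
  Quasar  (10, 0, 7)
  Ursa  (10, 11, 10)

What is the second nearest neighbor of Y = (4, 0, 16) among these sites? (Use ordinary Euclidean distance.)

Squared Euclidean distances:
d²(Y, Hydra) = (4−12)² + (0−5)² + (16−0)² = 64 + 25 + 256 = 345
d²(Y, Indus) = (4−18)² + (0−13)² + (16−4)² = 196 + 169 + 144 = 509
d²(Y, Fornax) = (4−14)² + (0−9)² + (16−1)² = 100 + 81 + 225 = 406
d²(Y, Bravo) = (4−14)² + (0−6)² + (16−10)² = 100 + 36 + 36 = 172
d²(Y, Pavo) = (4−16)² + (0−1)² + (16−14)² = 144 + 1 + 4 = 149
d²(Y, Juno) = (4−10)² + (0−8)² + (16−0)² = 36 + 64 + 256 = 356
d²(Y, Vega) = (4−3)² + (0−13)² + (16−10)² = 1 + 169 + 36 = 206
d²(Y, Quasar) = (4−10)² + (0−0)² + (16−7)² = 36 + 0 + 81 = 117
d²(Y, Ursa) = (4−10)² + (0−11)² + (16−10)² = 36 + 121 + 36 = 193
Sorted ascending: Quasar, Pavo, Bravo, … — the second-nearest is Pavo.

Pavo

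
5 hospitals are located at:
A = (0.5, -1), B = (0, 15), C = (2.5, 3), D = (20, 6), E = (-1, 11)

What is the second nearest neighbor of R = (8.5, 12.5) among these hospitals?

Squared Euclidean distances:
|RA|² = (8.5−0.5)² + (12.5−(-1))² = 64 + 182.25 = 246.25
|RB|² = (8.5−0)² + (12.5−15)² = 72.25 + 6.25 = 78.5
|RC|² = (8.5−2.5)² + (12.5−3)² = 36 + 90.25 = 126.25
|RD|² = (8.5−20)² + (12.5−6)² = 132.25 + 42.25 = 174.5
|RE|² = (8.5−(-1))² + (12.5−11)² = 90.25 + 2.25 = 92.5
Sorted ascending: B, E, C, … — the second-nearest is E.

E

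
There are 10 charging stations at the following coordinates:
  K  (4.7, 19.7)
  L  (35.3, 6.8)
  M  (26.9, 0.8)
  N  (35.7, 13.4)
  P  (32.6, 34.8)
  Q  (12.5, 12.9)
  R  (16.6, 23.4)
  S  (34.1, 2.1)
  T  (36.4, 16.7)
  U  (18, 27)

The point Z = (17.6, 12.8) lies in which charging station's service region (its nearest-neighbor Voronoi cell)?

Since √ is increasing, it suffices to compare squared distances:
|ZK|² = (17.6−4.7)² + (12.8−19.7)² = 166.41 + 47.61 = 214.02
|ZL|² = (17.6−35.3)² + (12.8−6.8)² = 313.29 + 36 = 349.29
|ZM|² = (17.6−26.9)² + (12.8−0.8)² = 86.49 + 144 = 230.49
|ZN|² = (17.6−35.7)² + (12.8−13.4)² = 327.61 + 0.36 = 327.97
|ZP|² = (17.6−32.6)² + (12.8−34.8)² = 225 + 484 = 709
|ZQ|² = (17.6−12.5)² + (12.8−12.9)² = 26.01 + 0.01 = 26.02
|ZR|² = (17.6−16.6)² + (12.8−23.4)² = 1 + 112.36 = 113.36
|ZS|² = (17.6−34.1)² + (12.8−2.1)² = 272.25 + 114.49 = 386.74
|ZT|² = (17.6−36.4)² + (12.8−16.7)² = 353.44 + 15.21 = 368.65
|ZU|² = (17.6−18)² + (12.8−27)² = 0.16 + 201.64 = 201.8
Q is nearest.

Q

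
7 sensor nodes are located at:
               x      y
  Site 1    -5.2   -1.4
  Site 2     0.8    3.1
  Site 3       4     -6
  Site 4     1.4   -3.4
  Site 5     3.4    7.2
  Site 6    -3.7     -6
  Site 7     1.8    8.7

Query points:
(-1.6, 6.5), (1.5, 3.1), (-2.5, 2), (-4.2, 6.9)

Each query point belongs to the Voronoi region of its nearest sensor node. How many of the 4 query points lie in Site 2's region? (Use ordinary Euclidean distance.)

2

(-1.6, 6.5) — d² to each: Site 1:75.37, Site 2:17.32, Site 3:187.61, Site 4:107.01, Site 5:25.49, Site 6:160.66, Site 7:16.4 → nearest is Site 7
(1.5, 3.1) — d² to each: Site 1:65.14, Site 2:0.49, Site 3:89.06, Site 4:42.26, Site 5:20.42, Site 6:109.85, Site 7:31.45 → nearest is Site 2
(-2.5, 2) — d² to each: Site 1:18.85, Site 2:12.1, Site 3:106.25, Site 4:44.37, Site 5:61.85, Site 6:65.44, Site 7:63.38 → nearest is Site 2
(-4.2, 6.9) — d² to each: Site 1:69.89, Site 2:39.44, Site 3:233.65, Site 4:137.45, Site 5:57.85, Site 6:166.66, Site 7:39.24 → nearest is Site 7
2 of the 4 points have Site 2 as nearest.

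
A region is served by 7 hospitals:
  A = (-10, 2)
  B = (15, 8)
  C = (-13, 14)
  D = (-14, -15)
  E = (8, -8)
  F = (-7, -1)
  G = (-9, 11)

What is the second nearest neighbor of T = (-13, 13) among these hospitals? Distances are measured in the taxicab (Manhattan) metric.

G

d(T,A) = 3 + 11 = 14
d(T,B) = 28 + 5 = 33
d(T,C) = 0 + 1 = 1
d(T,D) = 1 + 28 = 29
d(T,E) = 21 + 21 = 42
d(T,F) = 6 + 14 = 20
d(T,G) = 4 + 2 = 6
Sorted ascending: C, G, A, … — the second-nearest is G.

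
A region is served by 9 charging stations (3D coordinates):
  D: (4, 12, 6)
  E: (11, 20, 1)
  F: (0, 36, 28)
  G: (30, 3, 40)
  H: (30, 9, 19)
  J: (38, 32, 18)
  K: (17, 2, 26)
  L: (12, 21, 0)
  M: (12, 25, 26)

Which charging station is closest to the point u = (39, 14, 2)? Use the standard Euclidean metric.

H

Squared Euclidean distances:
|uD|² = (39−4)² + (14−12)² + (2−6)² = 1225 + 4 + 16 = 1245
|uE|² = (39−11)² + (14−20)² + (2−1)² = 784 + 36 + 1 = 821
|uF|² = (39−0)² + (14−36)² + (2−28)² = 1521 + 484 + 676 = 2681
|uG|² = (39−30)² + (14−3)² + (2−40)² = 81 + 121 + 1444 = 1646
|uH|² = (39−30)² + (14−9)² + (2−19)² = 81 + 25 + 289 = 395
|uJ|² = (39−38)² + (14−32)² + (2−18)² = 1 + 324 + 256 = 581
|uK|² = (39−17)² + (14−2)² + (2−26)² = 484 + 144 + 576 = 1204
|uL|² = (39−12)² + (14−21)² + (2−0)² = 729 + 49 + 4 = 782
|uM|² = (39−12)² + (14−25)² + (2−26)² = 729 + 121 + 576 = 1426
The smallest is to H, so u lies in the Voronoi region of H.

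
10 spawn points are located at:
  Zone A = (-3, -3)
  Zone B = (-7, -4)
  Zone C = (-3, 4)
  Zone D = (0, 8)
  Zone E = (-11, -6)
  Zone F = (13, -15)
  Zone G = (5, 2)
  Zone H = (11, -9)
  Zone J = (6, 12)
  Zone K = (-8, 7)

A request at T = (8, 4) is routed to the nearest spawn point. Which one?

Compare squared distances (the ordering matches that of the actual distances):
d²(T, Zone A) = (8−(-3))² + (4−(-3))² = 121 + 49 = 170
d²(T, Zone B) = (8−(-7))² + (4−(-4))² = 225 + 64 = 289
d²(T, Zone C) = (8−(-3))² + (4−4)² = 121 + 0 = 121
d²(T, Zone D) = (8−0)² + (4−8)² = 64 + 16 = 80
d²(T, Zone E) = (8−(-11))² + (4−(-6))² = 361 + 100 = 461
d²(T, Zone F) = (8−13)² + (4−(-15))² = 25 + 361 = 386
d²(T, Zone G) = (8−5)² + (4−2)² = 9 + 4 = 13
d²(T, Zone H) = (8−11)² + (4−(-9))² = 9 + 169 = 178
d²(T, Zone J) = (8−6)² + (4−12)² = 4 + 64 = 68
d²(T, Zone K) = (8−(-8))² + (4−7)² = 256 + 9 = 265
Minimum is at Zone G.

Zone G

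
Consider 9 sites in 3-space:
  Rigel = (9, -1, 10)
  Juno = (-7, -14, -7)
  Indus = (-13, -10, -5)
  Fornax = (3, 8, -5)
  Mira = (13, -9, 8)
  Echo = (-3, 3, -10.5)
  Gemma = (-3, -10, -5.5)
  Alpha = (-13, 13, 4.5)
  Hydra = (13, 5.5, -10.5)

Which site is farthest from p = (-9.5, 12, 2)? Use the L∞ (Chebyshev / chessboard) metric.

d(p, Rigel) = max(18.5, 13, 8) = 18.5
d(p, Juno) = max(2.5, 26, 9) = 26
d(p, Indus) = max(3.5, 22, 7) = 22
d(p, Fornax) = max(12.5, 4, 7) = 12.5
d(p, Mira) = max(22.5, 21, 6) = 22.5
d(p, Echo) = max(6.5, 9, 12.5) = 12.5
d(p, Gemma) = max(6.5, 22, 7.5) = 22
d(p, Alpha) = max(3.5, 1, 2.5) = 3.5
d(p, Hydra) = max(22.5, 6.5, 12.5) = 22.5
The largest is to Juno.

Juno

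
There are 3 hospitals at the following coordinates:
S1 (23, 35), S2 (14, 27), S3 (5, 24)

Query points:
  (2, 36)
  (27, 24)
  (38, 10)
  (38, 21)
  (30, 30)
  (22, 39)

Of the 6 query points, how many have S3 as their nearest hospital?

(2, 36) — d² to each: S1:442, S2:225, S3:153 → nearest is S3
(27, 24) — d² to each: S1:137, S2:178, S3:484 → nearest is S1
(38, 10) — d² to each: S1:850, S2:865, S3:1285 → nearest is S1
(38, 21) — d² to each: S1:421, S2:612, S3:1098 → nearest is S1
(30, 30) — d² to each: S1:74, S2:265, S3:661 → nearest is S1
(22, 39) — d² to each: S1:17, S2:208, S3:514 → nearest is S1
1 of the 6 points has S3 as nearest.

1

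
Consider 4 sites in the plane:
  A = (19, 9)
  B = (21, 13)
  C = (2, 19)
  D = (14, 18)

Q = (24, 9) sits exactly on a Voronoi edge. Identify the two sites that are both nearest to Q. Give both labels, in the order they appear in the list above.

Squared distances from Q to each site:
|QA|² = (24−19)² + (9−9)² = 25 + 0 = 25
|QB|² = (24−21)² + (9−13)² = 9 + 16 = 25
|QC|² = (24−2)² + (9−19)² = 484 + 100 = 584
|QD|² = (24−14)² + (9−18)² = 100 + 81 = 181
Q is equidistant from A and B (both at squared distance 25), and every other site is strictly farther — so Q lies on the A–B Voronoi edge.

A and B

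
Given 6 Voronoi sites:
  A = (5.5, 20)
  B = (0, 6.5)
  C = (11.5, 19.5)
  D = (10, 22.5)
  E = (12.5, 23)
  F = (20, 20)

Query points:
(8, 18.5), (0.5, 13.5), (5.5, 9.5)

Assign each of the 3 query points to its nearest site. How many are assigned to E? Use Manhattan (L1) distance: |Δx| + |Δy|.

(8, 18.5) — d to each: A:4, B:20, C:4.5, D:6, E:9, F:13.5 → nearest is A
(0.5, 13.5) — d to each: A:11.5, B:7.5, C:17, D:18.5, E:21.5, F:26 → nearest is B
(5.5, 9.5) — d to each: A:10.5, B:8.5, C:16, D:17.5, E:20.5, F:25 → nearest is B
0 of the 3 points have E as nearest.

0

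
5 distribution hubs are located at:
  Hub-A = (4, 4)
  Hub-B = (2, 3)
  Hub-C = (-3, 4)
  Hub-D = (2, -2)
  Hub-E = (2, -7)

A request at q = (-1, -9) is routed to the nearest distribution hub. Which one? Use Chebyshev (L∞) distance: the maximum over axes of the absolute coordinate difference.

d(q, Hub-A) = max(5, 13) = 13
d(q, Hub-B) = max(3, 12) = 12
d(q, Hub-C) = max(2, 13) = 13
d(q, Hub-D) = max(3, 7) = 7
d(q, Hub-E) = max(3, 2) = 3
Hub-E is nearest.

Hub-E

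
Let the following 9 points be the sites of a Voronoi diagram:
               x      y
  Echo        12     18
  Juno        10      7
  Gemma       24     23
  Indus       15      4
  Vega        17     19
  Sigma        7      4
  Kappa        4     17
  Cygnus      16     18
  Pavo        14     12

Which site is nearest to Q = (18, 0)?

Indus

Squared Euclidean distances:
d²(Q, Echo) = 36 + 324 = 360
d²(Q, Juno) = 64 + 49 = 113
d²(Q, Gemma) = 36 + 529 = 565
d²(Q, Indus) = 9 + 16 = 25
d²(Q, Vega) = 1 + 361 = 362
d²(Q, Sigma) = 121 + 16 = 137
d²(Q, Kappa) = 196 + 289 = 485
d²(Q, Cygnus) = 4 + 324 = 328
d²(Q, Pavo) = 16 + 144 = 160
Minimum is at Indus.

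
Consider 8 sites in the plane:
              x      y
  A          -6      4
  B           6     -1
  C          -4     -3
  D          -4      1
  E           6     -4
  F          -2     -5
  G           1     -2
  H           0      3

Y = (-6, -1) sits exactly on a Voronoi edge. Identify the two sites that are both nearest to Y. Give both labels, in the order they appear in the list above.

C and D

Squared distances from Y to each site:
|YA|² = 0 + 25 = 25
|YB|² = 144 + 0 = 144
|YC|² = 4 + 4 = 8
|YD|² = 4 + 4 = 8
|YE|² = 144 + 9 = 153
|YF|² = 16 + 16 = 32
|YG|² = 49 + 1 = 50
|YH|² = 36 + 16 = 52
Y is equidistant from C and D (both at squared distance 8), and every other site is strictly farther — so Y lies on the C–D Voronoi edge.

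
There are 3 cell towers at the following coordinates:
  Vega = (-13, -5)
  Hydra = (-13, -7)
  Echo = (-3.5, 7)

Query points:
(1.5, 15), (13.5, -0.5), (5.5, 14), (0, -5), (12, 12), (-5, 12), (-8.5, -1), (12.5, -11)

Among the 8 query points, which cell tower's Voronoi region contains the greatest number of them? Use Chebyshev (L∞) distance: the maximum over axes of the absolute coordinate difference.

(1.5, 15) — d to each: Vega:20, Hydra:22, Echo:8 → nearest is Echo
(13.5, -0.5) — d to each: Vega:26.5, Hydra:26.5, Echo:17 → nearest is Echo
(5.5, 14) — d to each: Vega:19, Hydra:21, Echo:9 → nearest is Echo
(0, -5) — d to each: Vega:13, Hydra:13, Echo:12 → nearest is Echo
(12, 12) — d to each: Vega:25, Hydra:25, Echo:15.5 → nearest is Echo
(-5, 12) — d to each: Vega:17, Hydra:19, Echo:5 → nearest is Echo
(-8.5, -1) — d to each: Vega:4.5, Hydra:6, Echo:8 → nearest is Vega
(12.5, -11) — d to each: Vega:25.5, Hydra:25.5, Echo:18 → nearest is Echo
Tally — Vega:1, Echo:7. Echo captures the most (7).

Echo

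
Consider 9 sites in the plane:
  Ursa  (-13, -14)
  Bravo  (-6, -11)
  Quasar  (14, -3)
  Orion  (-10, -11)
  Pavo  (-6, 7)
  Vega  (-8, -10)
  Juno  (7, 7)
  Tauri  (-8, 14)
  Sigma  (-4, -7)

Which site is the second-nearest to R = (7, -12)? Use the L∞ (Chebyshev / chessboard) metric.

Sigma

d(R, Ursa) = max(20, 2) = 20
d(R, Bravo) = max(13, 1) = 13
d(R, Quasar) = max(7, 9) = 9
d(R, Orion) = max(17, 1) = 17
d(R, Pavo) = max(13, 19) = 19
d(R, Vega) = max(15, 2) = 15
d(R, Juno) = max(0, 19) = 19
d(R, Tauri) = max(15, 26) = 26
d(R, Sigma) = max(11, 5) = 11
Sorted ascending: Quasar, Sigma, Bravo, … — the second-nearest is Sigma.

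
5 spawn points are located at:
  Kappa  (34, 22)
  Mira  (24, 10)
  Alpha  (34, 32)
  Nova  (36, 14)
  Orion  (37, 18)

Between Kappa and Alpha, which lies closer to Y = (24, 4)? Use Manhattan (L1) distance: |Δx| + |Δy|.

Kappa

d(Y, Kappa) = |24−34| + |4−22| = 10 + 18 = 28
d(Y, Alpha) = |24−34| + |4−32| = 10 + 28 = 38
28 < 38, so Kappa is closer.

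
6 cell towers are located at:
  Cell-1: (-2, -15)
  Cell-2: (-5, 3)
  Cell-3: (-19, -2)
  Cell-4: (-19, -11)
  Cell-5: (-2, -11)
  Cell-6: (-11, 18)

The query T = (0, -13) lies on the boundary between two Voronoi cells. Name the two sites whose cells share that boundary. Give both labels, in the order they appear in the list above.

Squared distances from T to each site:
d²(T, Cell-1) = (0−(-2))² + (-13−(-15))² = 4 + 4 = 8
d²(T, Cell-2) = (0−(-5))² + (-13−3)² = 25 + 256 = 281
d²(T, Cell-3) = (0−(-19))² + (-13−(-2))² = 361 + 121 = 482
d²(T, Cell-4) = (0−(-19))² + (-13−(-11))² = 361 + 4 = 365
d²(T, Cell-5) = (0−(-2))² + (-13−(-11))² = 4 + 4 = 8
d²(T, Cell-6) = (0−(-11))² + (-13−18)² = 121 + 961 = 1082
T is equidistant from Cell-1 and Cell-5 (both at squared distance 8), and every other site is strictly farther — so T lies on the Cell-1–Cell-5 Voronoi edge.

Cell-1 and Cell-5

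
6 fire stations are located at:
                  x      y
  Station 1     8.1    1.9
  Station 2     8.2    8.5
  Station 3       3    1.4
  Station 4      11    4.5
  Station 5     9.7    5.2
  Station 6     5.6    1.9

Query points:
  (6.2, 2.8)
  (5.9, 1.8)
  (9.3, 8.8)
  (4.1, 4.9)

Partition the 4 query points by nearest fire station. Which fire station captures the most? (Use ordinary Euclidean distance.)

(6.2, 2.8) — d² to each: Station 1:4.42, Station 2:36.49, Station 3:12.2, Station 4:25.93, Station 5:18.01, Station 6:1.17 → nearest is Station 6
(5.9, 1.8) — d² to each: Station 1:4.85, Station 2:50.18, Station 3:8.57, Station 4:33.3, Station 5:26, Station 6:0.1 → nearest is Station 6
(9.3, 8.8) — d² to each: Station 1:49.05, Station 2:1.3, Station 3:94.45, Station 4:21.38, Station 5:13.12, Station 6:61.3 → nearest is Station 2
(4.1, 4.9) — d² to each: Station 1:25, Station 2:29.77, Station 3:13.46, Station 4:47.77, Station 5:31.45, Station 6:11.25 → nearest is Station 6
Tally — Station 2:1, Station 6:3. Station 6 captures the most (3).

Station 6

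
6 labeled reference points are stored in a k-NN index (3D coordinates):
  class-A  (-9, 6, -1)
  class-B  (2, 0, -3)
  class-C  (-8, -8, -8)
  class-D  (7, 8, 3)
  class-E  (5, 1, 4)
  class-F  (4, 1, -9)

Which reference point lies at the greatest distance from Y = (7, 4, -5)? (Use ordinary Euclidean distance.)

class-C

Since √ is increasing, it suffices to compare squared distances:
d²(Y, class-A) = 256 + 4 + 16 = 276
d²(Y, class-B) = 25 + 16 + 4 = 45
d²(Y, class-C) = 225 + 144 + 9 = 378
d²(Y, class-D) = 0 + 16 + 64 = 80
d²(Y, class-E) = 4 + 9 + 81 = 94
d²(Y, class-F) = 9 + 9 + 16 = 34
The largest is to class-C.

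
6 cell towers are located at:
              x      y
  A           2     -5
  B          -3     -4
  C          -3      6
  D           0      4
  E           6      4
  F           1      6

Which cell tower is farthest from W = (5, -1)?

Compare squared distances (the ordering matches that of the actual distances):
|WA|² = (5−2)² + (-1−(-5))² = 9 + 16 = 25
|WB|² = (5−(-3))² + (-1−(-4))² = 64 + 9 = 73
|WC|² = (5−(-3))² + (-1−6)² = 64 + 49 = 113
|WD|² = (5−0)² + (-1−4)² = 25 + 25 = 50
|WE|² = (5−6)² + (-1−4)² = 1 + 25 = 26
|WF|² = (5−1)² + (-1−6)² = 16 + 49 = 65
The largest is to C.

C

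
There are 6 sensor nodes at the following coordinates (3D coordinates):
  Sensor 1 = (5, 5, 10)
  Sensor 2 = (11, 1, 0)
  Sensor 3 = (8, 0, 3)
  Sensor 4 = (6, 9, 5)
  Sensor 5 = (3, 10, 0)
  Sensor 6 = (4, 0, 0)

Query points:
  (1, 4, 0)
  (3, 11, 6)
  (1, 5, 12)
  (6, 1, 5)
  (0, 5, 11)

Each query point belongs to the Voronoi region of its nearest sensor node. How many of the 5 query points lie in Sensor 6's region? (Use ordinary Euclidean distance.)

(1, 4, 0) — d² to each: Sensor 1:117, Sensor 2:109, Sensor 3:74, Sensor 4:75, Sensor 5:40, Sensor 6:25 → nearest is Sensor 6
(3, 11, 6) — d² to each: Sensor 1:56, Sensor 2:200, Sensor 3:155, Sensor 4:14, Sensor 5:37, Sensor 6:158 → nearest is Sensor 4
(1, 5, 12) — d² to each: Sensor 1:20, Sensor 2:260, Sensor 3:155, Sensor 4:90, Sensor 5:173, Sensor 6:178 → nearest is Sensor 1
(6, 1, 5) — d² to each: Sensor 1:42, Sensor 2:50, Sensor 3:9, Sensor 4:64, Sensor 5:115, Sensor 6:30 → nearest is Sensor 3
(0, 5, 11) — d² to each: Sensor 1:26, Sensor 2:258, Sensor 3:153, Sensor 4:88, Sensor 5:155, Sensor 6:162 → nearest is Sensor 1
1 of the 5 points has Sensor 6 as nearest.

1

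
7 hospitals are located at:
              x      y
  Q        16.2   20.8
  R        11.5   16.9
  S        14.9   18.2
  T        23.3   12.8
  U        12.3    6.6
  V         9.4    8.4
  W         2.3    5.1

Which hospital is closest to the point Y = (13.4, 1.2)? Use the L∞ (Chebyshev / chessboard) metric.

U

d(Y,Q) = max(2.8, 19.6) = 19.6
d(Y,R) = max(1.9, 15.7) = 15.7
d(Y,S) = max(1.5, 17) = 17
d(Y,T) = max(9.9, 11.6) = 11.6
d(Y,U) = max(1.1, 5.4) = 5.4
d(Y,V) = max(4, 7.2) = 7.2
d(Y,W) = max(11.1, 3.9) = 11.1
Minimum is at U.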